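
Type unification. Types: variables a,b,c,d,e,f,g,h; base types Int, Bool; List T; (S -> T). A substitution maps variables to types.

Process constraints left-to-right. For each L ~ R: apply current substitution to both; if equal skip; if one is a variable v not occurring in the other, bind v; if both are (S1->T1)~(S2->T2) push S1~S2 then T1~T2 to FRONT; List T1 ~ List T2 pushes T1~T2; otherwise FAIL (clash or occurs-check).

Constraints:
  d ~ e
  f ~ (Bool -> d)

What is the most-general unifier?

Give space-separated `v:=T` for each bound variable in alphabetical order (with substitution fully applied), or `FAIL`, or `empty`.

step 1: unify d ~ e  [subst: {-} | 1 pending]
  bind d := e
step 2: unify f ~ (Bool -> e)  [subst: {d:=e} | 0 pending]
  bind f := (Bool -> e)

Answer: d:=e f:=(Bool -> e)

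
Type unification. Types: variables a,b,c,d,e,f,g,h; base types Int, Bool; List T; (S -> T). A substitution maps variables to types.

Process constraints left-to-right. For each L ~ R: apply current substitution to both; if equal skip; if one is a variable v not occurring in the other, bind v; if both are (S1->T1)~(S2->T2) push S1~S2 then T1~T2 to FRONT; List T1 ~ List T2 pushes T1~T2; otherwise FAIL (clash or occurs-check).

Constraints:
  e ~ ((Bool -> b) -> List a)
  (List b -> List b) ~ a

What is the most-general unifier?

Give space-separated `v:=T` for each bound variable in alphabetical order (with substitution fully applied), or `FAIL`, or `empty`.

step 1: unify e ~ ((Bool -> b) -> List a)  [subst: {-} | 1 pending]
  bind e := ((Bool -> b) -> List a)
step 2: unify (List b -> List b) ~ a  [subst: {e:=((Bool -> b) -> List a)} | 0 pending]
  bind a := (List b -> List b)

Answer: a:=(List b -> List b) e:=((Bool -> b) -> List (List b -> List b))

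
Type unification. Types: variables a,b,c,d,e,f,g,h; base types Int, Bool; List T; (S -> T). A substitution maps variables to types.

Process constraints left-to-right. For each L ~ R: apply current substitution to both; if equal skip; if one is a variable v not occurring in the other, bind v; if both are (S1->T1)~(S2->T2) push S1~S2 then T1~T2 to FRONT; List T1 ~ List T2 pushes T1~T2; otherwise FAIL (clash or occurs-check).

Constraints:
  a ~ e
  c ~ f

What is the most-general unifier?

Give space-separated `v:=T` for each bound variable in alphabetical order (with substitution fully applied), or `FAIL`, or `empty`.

Answer: a:=e c:=f

Derivation:
step 1: unify a ~ e  [subst: {-} | 1 pending]
  bind a := e
step 2: unify c ~ f  [subst: {a:=e} | 0 pending]
  bind c := f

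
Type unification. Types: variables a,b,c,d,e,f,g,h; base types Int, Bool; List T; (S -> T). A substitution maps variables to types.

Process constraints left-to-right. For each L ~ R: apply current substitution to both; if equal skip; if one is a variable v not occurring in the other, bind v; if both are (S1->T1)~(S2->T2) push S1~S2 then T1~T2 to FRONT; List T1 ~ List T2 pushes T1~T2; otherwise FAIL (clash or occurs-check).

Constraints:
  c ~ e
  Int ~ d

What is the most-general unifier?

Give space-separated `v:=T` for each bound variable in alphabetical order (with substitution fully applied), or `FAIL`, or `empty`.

Answer: c:=e d:=Int

Derivation:
step 1: unify c ~ e  [subst: {-} | 1 pending]
  bind c := e
step 2: unify Int ~ d  [subst: {c:=e} | 0 pending]
  bind d := Int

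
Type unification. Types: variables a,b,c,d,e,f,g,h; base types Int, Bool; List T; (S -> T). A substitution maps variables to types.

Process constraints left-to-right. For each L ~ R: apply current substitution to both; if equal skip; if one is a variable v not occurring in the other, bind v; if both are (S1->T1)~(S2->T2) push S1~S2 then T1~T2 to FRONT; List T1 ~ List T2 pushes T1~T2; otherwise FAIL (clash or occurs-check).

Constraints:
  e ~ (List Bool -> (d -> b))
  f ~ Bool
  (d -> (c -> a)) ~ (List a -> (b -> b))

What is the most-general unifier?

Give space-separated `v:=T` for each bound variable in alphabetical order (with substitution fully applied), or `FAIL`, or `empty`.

step 1: unify e ~ (List Bool -> (d -> b))  [subst: {-} | 2 pending]
  bind e := (List Bool -> (d -> b))
step 2: unify f ~ Bool  [subst: {e:=(List Bool -> (d -> b))} | 1 pending]
  bind f := Bool
step 3: unify (d -> (c -> a)) ~ (List a -> (b -> b))  [subst: {e:=(List Bool -> (d -> b)), f:=Bool} | 0 pending]
  -> decompose arrow: push d~List a, (c -> a)~(b -> b)
step 4: unify d ~ List a  [subst: {e:=(List Bool -> (d -> b)), f:=Bool} | 1 pending]
  bind d := List a
step 5: unify (c -> a) ~ (b -> b)  [subst: {e:=(List Bool -> (d -> b)), f:=Bool, d:=List a} | 0 pending]
  -> decompose arrow: push c~b, a~b
step 6: unify c ~ b  [subst: {e:=(List Bool -> (d -> b)), f:=Bool, d:=List a} | 1 pending]
  bind c := b
step 7: unify a ~ b  [subst: {e:=(List Bool -> (d -> b)), f:=Bool, d:=List a, c:=b} | 0 pending]
  bind a := b

Answer: a:=b c:=b d:=List b e:=(List Bool -> (List b -> b)) f:=Bool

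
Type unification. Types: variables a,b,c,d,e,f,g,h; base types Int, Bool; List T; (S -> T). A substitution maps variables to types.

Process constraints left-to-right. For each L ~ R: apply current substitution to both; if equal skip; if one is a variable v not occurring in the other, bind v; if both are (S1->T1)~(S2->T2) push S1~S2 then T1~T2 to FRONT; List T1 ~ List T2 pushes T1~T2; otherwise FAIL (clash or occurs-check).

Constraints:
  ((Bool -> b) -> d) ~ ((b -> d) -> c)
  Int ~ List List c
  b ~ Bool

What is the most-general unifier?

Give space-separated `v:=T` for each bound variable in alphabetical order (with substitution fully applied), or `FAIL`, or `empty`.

step 1: unify ((Bool -> b) -> d) ~ ((b -> d) -> c)  [subst: {-} | 2 pending]
  -> decompose arrow: push (Bool -> b)~(b -> d), d~c
step 2: unify (Bool -> b) ~ (b -> d)  [subst: {-} | 3 pending]
  -> decompose arrow: push Bool~b, b~d
step 3: unify Bool ~ b  [subst: {-} | 4 pending]
  bind b := Bool
step 4: unify Bool ~ d  [subst: {b:=Bool} | 3 pending]
  bind d := Bool
step 5: unify Bool ~ c  [subst: {b:=Bool, d:=Bool} | 2 pending]
  bind c := Bool
step 6: unify Int ~ List List Bool  [subst: {b:=Bool, d:=Bool, c:=Bool} | 1 pending]
  clash: Int vs List List Bool

Answer: FAIL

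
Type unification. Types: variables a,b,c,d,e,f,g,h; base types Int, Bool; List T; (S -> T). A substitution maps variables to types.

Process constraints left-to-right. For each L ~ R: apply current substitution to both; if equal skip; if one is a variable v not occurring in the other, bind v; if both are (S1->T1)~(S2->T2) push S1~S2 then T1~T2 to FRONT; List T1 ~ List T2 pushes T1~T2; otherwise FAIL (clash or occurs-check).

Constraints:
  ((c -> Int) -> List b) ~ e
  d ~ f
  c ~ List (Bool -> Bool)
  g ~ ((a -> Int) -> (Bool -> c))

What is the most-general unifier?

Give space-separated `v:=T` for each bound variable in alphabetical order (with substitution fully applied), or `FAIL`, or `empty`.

Answer: c:=List (Bool -> Bool) d:=f e:=((List (Bool -> Bool) -> Int) -> List b) g:=((a -> Int) -> (Bool -> List (Bool -> Bool)))

Derivation:
step 1: unify ((c -> Int) -> List b) ~ e  [subst: {-} | 3 pending]
  bind e := ((c -> Int) -> List b)
step 2: unify d ~ f  [subst: {e:=((c -> Int) -> List b)} | 2 pending]
  bind d := f
step 3: unify c ~ List (Bool -> Bool)  [subst: {e:=((c -> Int) -> List b), d:=f} | 1 pending]
  bind c := List (Bool -> Bool)
step 4: unify g ~ ((a -> Int) -> (Bool -> List (Bool -> Bool)))  [subst: {e:=((c -> Int) -> List b), d:=f, c:=List (Bool -> Bool)} | 0 pending]
  bind g := ((a -> Int) -> (Bool -> List (Bool -> Bool)))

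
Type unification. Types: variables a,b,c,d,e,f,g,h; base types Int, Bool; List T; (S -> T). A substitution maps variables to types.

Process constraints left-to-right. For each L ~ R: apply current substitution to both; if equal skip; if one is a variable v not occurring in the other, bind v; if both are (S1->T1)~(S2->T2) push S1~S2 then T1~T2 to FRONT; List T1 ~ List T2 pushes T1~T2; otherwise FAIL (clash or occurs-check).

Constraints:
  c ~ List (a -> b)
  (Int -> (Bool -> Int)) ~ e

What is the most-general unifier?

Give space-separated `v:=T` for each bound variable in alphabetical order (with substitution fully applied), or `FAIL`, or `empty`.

Answer: c:=List (a -> b) e:=(Int -> (Bool -> Int))

Derivation:
step 1: unify c ~ List (a -> b)  [subst: {-} | 1 pending]
  bind c := List (a -> b)
step 2: unify (Int -> (Bool -> Int)) ~ e  [subst: {c:=List (a -> b)} | 0 pending]
  bind e := (Int -> (Bool -> Int))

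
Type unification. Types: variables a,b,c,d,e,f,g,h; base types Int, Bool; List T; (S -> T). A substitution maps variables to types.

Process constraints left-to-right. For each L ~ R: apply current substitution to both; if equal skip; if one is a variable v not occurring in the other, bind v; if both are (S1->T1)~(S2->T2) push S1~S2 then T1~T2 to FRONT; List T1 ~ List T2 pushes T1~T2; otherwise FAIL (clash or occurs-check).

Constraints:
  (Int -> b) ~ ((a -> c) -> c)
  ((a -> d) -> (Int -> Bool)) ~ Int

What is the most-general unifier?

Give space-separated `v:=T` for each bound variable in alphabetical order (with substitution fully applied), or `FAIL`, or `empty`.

Answer: FAIL

Derivation:
step 1: unify (Int -> b) ~ ((a -> c) -> c)  [subst: {-} | 1 pending]
  -> decompose arrow: push Int~(a -> c), b~c
step 2: unify Int ~ (a -> c)  [subst: {-} | 2 pending]
  clash: Int vs (a -> c)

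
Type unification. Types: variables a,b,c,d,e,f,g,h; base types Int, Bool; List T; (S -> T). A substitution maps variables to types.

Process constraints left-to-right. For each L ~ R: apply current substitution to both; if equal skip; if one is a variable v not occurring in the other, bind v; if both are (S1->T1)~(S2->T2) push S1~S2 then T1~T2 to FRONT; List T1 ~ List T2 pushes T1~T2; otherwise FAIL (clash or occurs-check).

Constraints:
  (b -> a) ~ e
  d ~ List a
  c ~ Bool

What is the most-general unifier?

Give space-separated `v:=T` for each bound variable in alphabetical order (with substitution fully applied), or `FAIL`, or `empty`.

step 1: unify (b -> a) ~ e  [subst: {-} | 2 pending]
  bind e := (b -> a)
step 2: unify d ~ List a  [subst: {e:=(b -> a)} | 1 pending]
  bind d := List a
step 3: unify c ~ Bool  [subst: {e:=(b -> a), d:=List a} | 0 pending]
  bind c := Bool

Answer: c:=Bool d:=List a e:=(b -> a)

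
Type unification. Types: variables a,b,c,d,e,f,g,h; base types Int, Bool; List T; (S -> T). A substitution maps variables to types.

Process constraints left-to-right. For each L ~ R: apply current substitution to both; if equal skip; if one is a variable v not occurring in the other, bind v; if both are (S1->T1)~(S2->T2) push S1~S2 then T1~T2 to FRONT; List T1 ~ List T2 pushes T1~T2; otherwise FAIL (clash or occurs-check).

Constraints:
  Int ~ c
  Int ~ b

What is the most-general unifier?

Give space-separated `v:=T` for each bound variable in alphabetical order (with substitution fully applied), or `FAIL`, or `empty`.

Answer: b:=Int c:=Int

Derivation:
step 1: unify Int ~ c  [subst: {-} | 1 pending]
  bind c := Int
step 2: unify Int ~ b  [subst: {c:=Int} | 0 pending]
  bind b := Int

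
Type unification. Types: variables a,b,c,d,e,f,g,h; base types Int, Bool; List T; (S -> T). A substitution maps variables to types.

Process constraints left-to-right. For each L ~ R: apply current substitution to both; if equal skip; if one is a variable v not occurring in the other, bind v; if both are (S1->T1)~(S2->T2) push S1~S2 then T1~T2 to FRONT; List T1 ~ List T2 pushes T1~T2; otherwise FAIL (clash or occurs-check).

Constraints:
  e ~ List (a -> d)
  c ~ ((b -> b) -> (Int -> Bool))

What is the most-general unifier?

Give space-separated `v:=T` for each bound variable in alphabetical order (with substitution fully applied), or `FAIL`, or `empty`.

Answer: c:=((b -> b) -> (Int -> Bool)) e:=List (a -> d)

Derivation:
step 1: unify e ~ List (a -> d)  [subst: {-} | 1 pending]
  bind e := List (a -> d)
step 2: unify c ~ ((b -> b) -> (Int -> Bool))  [subst: {e:=List (a -> d)} | 0 pending]
  bind c := ((b -> b) -> (Int -> Bool))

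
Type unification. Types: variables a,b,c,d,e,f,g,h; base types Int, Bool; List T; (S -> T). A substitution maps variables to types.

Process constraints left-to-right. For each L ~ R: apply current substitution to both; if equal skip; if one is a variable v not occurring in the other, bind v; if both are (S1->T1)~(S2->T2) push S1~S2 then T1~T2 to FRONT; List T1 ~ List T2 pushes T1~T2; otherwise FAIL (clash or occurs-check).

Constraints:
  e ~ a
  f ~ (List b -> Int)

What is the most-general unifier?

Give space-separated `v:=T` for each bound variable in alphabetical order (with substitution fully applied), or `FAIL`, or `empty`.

Answer: e:=a f:=(List b -> Int)

Derivation:
step 1: unify e ~ a  [subst: {-} | 1 pending]
  bind e := a
step 2: unify f ~ (List b -> Int)  [subst: {e:=a} | 0 pending]
  bind f := (List b -> Int)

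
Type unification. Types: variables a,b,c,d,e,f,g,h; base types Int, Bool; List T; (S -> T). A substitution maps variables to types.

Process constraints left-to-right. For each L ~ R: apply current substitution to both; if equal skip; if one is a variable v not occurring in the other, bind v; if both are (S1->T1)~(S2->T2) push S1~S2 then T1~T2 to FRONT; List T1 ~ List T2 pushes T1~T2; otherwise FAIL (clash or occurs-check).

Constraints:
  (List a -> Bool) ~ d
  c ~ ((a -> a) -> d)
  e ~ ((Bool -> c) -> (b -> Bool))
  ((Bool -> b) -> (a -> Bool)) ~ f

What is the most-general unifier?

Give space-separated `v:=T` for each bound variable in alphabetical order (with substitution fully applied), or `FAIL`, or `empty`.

Answer: c:=((a -> a) -> (List a -> Bool)) d:=(List a -> Bool) e:=((Bool -> ((a -> a) -> (List a -> Bool))) -> (b -> Bool)) f:=((Bool -> b) -> (a -> Bool))

Derivation:
step 1: unify (List a -> Bool) ~ d  [subst: {-} | 3 pending]
  bind d := (List a -> Bool)
step 2: unify c ~ ((a -> a) -> (List a -> Bool))  [subst: {d:=(List a -> Bool)} | 2 pending]
  bind c := ((a -> a) -> (List a -> Bool))
step 3: unify e ~ ((Bool -> ((a -> a) -> (List a -> Bool))) -> (b -> Bool))  [subst: {d:=(List a -> Bool), c:=((a -> a) -> (List a -> Bool))} | 1 pending]
  bind e := ((Bool -> ((a -> a) -> (List a -> Bool))) -> (b -> Bool))
step 4: unify ((Bool -> b) -> (a -> Bool)) ~ f  [subst: {d:=(List a -> Bool), c:=((a -> a) -> (List a -> Bool)), e:=((Bool -> ((a -> a) -> (List a -> Bool))) -> (b -> Bool))} | 0 pending]
  bind f := ((Bool -> b) -> (a -> Bool))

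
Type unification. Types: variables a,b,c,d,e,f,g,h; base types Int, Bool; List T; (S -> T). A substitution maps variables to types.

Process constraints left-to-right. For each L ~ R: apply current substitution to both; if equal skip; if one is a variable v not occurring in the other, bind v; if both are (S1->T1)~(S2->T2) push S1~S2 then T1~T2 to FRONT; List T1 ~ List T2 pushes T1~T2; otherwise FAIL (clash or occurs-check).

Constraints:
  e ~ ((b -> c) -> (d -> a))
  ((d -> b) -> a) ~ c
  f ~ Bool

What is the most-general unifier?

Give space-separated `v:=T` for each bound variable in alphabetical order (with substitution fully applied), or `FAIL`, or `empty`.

step 1: unify e ~ ((b -> c) -> (d -> a))  [subst: {-} | 2 pending]
  bind e := ((b -> c) -> (d -> a))
step 2: unify ((d -> b) -> a) ~ c  [subst: {e:=((b -> c) -> (d -> a))} | 1 pending]
  bind c := ((d -> b) -> a)
step 3: unify f ~ Bool  [subst: {e:=((b -> c) -> (d -> a)), c:=((d -> b) -> a)} | 0 pending]
  bind f := Bool

Answer: c:=((d -> b) -> a) e:=((b -> ((d -> b) -> a)) -> (d -> a)) f:=Bool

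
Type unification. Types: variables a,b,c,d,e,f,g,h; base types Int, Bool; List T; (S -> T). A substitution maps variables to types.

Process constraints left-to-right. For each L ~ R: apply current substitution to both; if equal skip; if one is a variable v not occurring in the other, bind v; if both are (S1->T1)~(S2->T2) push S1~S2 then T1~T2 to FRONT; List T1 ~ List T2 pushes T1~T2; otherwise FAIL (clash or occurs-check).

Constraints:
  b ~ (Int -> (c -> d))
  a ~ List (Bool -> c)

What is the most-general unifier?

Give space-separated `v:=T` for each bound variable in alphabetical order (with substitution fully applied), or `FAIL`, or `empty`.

Answer: a:=List (Bool -> c) b:=(Int -> (c -> d))

Derivation:
step 1: unify b ~ (Int -> (c -> d))  [subst: {-} | 1 pending]
  bind b := (Int -> (c -> d))
step 2: unify a ~ List (Bool -> c)  [subst: {b:=(Int -> (c -> d))} | 0 pending]
  bind a := List (Bool -> c)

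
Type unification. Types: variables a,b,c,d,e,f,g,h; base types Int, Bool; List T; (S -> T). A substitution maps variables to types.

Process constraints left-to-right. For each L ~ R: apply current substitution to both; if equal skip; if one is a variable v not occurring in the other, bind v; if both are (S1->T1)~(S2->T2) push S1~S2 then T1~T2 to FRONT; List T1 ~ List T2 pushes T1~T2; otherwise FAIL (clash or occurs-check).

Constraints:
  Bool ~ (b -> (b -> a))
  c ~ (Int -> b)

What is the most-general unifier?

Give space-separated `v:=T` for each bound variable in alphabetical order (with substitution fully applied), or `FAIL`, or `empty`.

Answer: FAIL

Derivation:
step 1: unify Bool ~ (b -> (b -> a))  [subst: {-} | 1 pending]
  clash: Bool vs (b -> (b -> a))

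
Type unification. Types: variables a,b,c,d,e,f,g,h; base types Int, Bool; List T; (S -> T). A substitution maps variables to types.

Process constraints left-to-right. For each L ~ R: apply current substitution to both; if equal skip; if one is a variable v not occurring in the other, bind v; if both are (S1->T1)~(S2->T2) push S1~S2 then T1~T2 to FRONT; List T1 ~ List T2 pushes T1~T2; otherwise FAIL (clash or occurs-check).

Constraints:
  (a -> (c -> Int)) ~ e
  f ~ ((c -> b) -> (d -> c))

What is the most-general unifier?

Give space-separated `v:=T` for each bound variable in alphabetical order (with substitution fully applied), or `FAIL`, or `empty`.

Answer: e:=(a -> (c -> Int)) f:=((c -> b) -> (d -> c))

Derivation:
step 1: unify (a -> (c -> Int)) ~ e  [subst: {-} | 1 pending]
  bind e := (a -> (c -> Int))
step 2: unify f ~ ((c -> b) -> (d -> c))  [subst: {e:=(a -> (c -> Int))} | 0 pending]
  bind f := ((c -> b) -> (d -> c))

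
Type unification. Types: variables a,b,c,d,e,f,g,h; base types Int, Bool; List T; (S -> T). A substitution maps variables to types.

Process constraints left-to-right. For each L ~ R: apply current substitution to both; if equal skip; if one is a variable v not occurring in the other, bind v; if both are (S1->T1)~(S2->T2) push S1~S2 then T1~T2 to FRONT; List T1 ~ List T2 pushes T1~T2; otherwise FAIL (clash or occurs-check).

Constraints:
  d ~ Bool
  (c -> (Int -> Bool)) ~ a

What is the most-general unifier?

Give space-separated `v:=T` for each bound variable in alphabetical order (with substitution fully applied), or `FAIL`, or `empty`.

step 1: unify d ~ Bool  [subst: {-} | 1 pending]
  bind d := Bool
step 2: unify (c -> (Int -> Bool)) ~ a  [subst: {d:=Bool} | 0 pending]
  bind a := (c -> (Int -> Bool))

Answer: a:=(c -> (Int -> Bool)) d:=Bool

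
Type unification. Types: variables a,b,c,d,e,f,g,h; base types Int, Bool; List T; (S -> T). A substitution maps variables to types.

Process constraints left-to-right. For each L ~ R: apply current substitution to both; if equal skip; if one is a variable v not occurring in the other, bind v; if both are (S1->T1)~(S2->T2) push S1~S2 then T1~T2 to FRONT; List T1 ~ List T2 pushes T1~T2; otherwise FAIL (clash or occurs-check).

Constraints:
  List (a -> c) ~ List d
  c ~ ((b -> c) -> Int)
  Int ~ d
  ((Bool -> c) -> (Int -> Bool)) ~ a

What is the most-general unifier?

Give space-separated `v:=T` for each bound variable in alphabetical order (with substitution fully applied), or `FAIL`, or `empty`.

step 1: unify List (a -> c) ~ List d  [subst: {-} | 3 pending]
  -> decompose List: push (a -> c)~d
step 2: unify (a -> c) ~ d  [subst: {-} | 3 pending]
  bind d := (a -> c)
step 3: unify c ~ ((b -> c) -> Int)  [subst: {d:=(a -> c)} | 2 pending]
  occurs-check fail: c in ((b -> c) -> Int)

Answer: FAIL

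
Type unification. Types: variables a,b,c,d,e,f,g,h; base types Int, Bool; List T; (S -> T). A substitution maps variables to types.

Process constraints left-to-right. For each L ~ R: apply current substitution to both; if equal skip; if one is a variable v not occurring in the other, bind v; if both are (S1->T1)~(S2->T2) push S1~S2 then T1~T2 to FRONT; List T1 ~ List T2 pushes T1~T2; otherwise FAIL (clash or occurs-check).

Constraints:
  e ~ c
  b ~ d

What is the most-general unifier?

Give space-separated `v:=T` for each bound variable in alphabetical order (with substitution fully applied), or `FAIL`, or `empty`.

Answer: b:=d e:=c

Derivation:
step 1: unify e ~ c  [subst: {-} | 1 pending]
  bind e := c
step 2: unify b ~ d  [subst: {e:=c} | 0 pending]
  bind b := d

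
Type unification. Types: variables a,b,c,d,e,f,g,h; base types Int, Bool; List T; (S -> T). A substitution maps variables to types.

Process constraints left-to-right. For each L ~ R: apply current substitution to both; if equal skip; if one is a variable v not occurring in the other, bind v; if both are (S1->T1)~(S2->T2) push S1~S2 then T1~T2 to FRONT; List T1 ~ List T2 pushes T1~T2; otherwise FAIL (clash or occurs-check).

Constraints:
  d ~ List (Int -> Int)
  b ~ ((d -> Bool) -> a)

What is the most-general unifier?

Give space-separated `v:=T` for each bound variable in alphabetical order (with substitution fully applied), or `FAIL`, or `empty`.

step 1: unify d ~ List (Int -> Int)  [subst: {-} | 1 pending]
  bind d := List (Int -> Int)
step 2: unify b ~ ((List (Int -> Int) -> Bool) -> a)  [subst: {d:=List (Int -> Int)} | 0 pending]
  bind b := ((List (Int -> Int) -> Bool) -> a)

Answer: b:=((List (Int -> Int) -> Bool) -> a) d:=List (Int -> Int)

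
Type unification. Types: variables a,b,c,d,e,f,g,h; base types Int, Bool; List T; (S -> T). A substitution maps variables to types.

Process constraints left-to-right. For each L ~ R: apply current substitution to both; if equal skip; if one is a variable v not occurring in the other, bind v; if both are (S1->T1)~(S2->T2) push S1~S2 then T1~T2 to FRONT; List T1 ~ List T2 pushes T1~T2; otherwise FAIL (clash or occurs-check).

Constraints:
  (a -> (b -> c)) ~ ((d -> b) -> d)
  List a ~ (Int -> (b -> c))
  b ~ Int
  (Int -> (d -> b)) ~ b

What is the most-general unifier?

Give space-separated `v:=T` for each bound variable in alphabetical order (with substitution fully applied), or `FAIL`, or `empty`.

Answer: FAIL

Derivation:
step 1: unify (a -> (b -> c)) ~ ((d -> b) -> d)  [subst: {-} | 3 pending]
  -> decompose arrow: push a~(d -> b), (b -> c)~d
step 2: unify a ~ (d -> b)  [subst: {-} | 4 pending]
  bind a := (d -> b)
step 3: unify (b -> c) ~ d  [subst: {a:=(d -> b)} | 3 pending]
  bind d := (b -> c)
step 4: unify List ((b -> c) -> b) ~ (Int -> (b -> c))  [subst: {a:=(d -> b), d:=(b -> c)} | 2 pending]
  clash: List ((b -> c) -> b) vs (Int -> (b -> c))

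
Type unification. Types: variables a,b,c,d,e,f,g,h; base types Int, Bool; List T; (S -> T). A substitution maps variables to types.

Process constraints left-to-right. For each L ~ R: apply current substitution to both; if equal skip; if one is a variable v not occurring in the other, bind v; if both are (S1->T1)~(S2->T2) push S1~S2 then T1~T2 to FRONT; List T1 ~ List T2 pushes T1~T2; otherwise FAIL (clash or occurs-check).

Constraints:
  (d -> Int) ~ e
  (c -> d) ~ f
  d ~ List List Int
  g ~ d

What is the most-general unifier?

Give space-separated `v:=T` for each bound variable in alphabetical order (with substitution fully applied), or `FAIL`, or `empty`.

step 1: unify (d -> Int) ~ e  [subst: {-} | 3 pending]
  bind e := (d -> Int)
step 2: unify (c -> d) ~ f  [subst: {e:=(d -> Int)} | 2 pending]
  bind f := (c -> d)
step 3: unify d ~ List List Int  [subst: {e:=(d -> Int), f:=(c -> d)} | 1 pending]
  bind d := List List Int
step 4: unify g ~ List List Int  [subst: {e:=(d -> Int), f:=(c -> d), d:=List List Int} | 0 pending]
  bind g := List List Int

Answer: d:=List List Int e:=(List List Int -> Int) f:=(c -> List List Int) g:=List List Int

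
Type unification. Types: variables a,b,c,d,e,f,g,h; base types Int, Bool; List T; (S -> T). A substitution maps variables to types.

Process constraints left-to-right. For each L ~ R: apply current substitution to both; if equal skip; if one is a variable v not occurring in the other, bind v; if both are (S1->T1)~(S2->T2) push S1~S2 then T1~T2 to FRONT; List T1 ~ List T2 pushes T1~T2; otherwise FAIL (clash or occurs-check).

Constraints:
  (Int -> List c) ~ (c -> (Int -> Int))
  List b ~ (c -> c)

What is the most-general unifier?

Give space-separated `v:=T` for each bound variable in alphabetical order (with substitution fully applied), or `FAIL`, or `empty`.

step 1: unify (Int -> List c) ~ (c -> (Int -> Int))  [subst: {-} | 1 pending]
  -> decompose arrow: push Int~c, List c~(Int -> Int)
step 2: unify Int ~ c  [subst: {-} | 2 pending]
  bind c := Int
step 3: unify List Int ~ (Int -> Int)  [subst: {c:=Int} | 1 pending]
  clash: List Int vs (Int -> Int)

Answer: FAIL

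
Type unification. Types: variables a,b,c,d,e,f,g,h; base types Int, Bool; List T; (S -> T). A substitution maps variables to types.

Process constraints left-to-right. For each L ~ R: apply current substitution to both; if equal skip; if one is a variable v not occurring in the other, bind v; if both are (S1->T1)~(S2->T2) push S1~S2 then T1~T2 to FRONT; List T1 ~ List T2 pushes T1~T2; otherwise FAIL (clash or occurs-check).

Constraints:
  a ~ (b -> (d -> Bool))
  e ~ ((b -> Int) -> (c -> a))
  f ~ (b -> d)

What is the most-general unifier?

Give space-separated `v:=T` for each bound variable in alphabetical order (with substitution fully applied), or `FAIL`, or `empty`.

Answer: a:=(b -> (d -> Bool)) e:=((b -> Int) -> (c -> (b -> (d -> Bool)))) f:=(b -> d)

Derivation:
step 1: unify a ~ (b -> (d -> Bool))  [subst: {-} | 2 pending]
  bind a := (b -> (d -> Bool))
step 2: unify e ~ ((b -> Int) -> (c -> (b -> (d -> Bool))))  [subst: {a:=(b -> (d -> Bool))} | 1 pending]
  bind e := ((b -> Int) -> (c -> (b -> (d -> Bool))))
step 3: unify f ~ (b -> d)  [subst: {a:=(b -> (d -> Bool)), e:=((b -> Int) -> (c -> (b -> (d -> Bool))))} | 0 pending]
  bind f := (b -> d)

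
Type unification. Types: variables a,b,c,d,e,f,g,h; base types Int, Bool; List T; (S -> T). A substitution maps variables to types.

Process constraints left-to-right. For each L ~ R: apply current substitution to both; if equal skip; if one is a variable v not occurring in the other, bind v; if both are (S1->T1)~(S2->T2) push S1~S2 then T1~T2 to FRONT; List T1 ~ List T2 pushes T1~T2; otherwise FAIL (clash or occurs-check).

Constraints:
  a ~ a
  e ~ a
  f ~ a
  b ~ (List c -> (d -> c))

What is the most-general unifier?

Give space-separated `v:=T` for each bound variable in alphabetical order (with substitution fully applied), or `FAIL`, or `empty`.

step 1: unify a ~ a  [subst: {-} | 3 pending]
  -> identical, skip
step 2: unify e ~ a  [subst: {-} | 2 pending]
  bind e := a
step 3: unify f ~ a  [subst: {e:=a} | 1 pending]
  bind f := a
step 4: unify b ~ (List c -> (d -> c))  [subst: {e:=a, f:=a} | 0 pending]
  bind b := (List c -> (d -> c))

Answer: b:=(List c -> (d -> c)) e:=a f:=a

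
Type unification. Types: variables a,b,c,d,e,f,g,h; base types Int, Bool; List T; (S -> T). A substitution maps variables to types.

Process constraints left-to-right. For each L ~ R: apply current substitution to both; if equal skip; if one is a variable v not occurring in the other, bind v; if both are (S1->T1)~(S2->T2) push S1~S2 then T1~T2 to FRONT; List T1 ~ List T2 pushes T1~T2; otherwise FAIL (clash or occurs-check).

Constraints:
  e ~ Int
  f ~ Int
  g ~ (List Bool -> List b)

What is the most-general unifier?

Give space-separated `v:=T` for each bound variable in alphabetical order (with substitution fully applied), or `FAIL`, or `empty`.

Answer: e:=Int f:=Int g:=(List Bool -> List b)

Derivation:
step 1: unify e ~ Int  [subst: {-} | 2 pending]
  bind e := Int
step 2: unify f ~ Int  [subst: {e:=Int} | 1 pending]
  bind f := Int
step 3: unify g ~ (List Bool -> List b)  [subst: {e:=Int, f:=Int} | 0 pending]
  bind g := (List Bool -> List b)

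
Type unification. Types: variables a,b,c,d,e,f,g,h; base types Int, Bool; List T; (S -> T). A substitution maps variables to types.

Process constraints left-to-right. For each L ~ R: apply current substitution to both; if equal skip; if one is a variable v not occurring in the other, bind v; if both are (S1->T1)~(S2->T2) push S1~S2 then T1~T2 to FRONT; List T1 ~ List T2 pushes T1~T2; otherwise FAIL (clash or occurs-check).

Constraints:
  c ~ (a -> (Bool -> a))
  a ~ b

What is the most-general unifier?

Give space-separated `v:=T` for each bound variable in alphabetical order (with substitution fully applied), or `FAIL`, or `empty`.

step 1: unify c ~ (a -> (Bool -> a))  [subst: {-} | 1 pending]
  bind c := (a -> (Bool -> a))
step 2: unify a ~ b  [subst: {c:=(a -> (Bool -> a))} | 0 pending]
  bind a := b

Answer: a:=b c:=(b -> (Bool -> b))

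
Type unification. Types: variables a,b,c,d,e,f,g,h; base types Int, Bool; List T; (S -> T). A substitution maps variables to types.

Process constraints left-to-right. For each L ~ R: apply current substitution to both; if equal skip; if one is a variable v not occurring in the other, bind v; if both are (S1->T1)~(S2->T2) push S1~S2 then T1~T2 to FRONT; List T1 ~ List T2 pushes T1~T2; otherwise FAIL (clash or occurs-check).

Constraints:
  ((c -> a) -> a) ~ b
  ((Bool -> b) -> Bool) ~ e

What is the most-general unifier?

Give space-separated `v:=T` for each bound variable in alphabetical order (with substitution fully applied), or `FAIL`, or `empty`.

step 1: unify ((c -> a) -> a) ~ b  [subst: {-} | 1 pending]
  bind b := ((c -> a) -> a)
step 2: unify ((Bool -> ((c -> a) -> a)) -> Bool) ~ e  [subst: {b:=((c -> a) -> a)} | 0 pending]
  bind e := ((Bool -> ((c -> a) -> a)) -> Bool)

Answer: b:=((c -> a) -> a) e:=((Bool -> ((c -> a) -> a)) -> Bool)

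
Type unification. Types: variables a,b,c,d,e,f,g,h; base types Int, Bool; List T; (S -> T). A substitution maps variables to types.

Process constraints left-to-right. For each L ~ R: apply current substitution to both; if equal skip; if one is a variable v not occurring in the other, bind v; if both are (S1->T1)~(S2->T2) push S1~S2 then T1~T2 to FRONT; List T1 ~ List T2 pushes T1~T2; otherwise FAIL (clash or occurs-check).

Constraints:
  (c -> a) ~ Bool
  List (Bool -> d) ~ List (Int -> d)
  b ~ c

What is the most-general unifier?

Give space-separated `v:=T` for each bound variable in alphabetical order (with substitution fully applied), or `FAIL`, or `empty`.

Answer: FAIL

Derivation:
step 1: unify (c -> a) ~ Bool  [subst: {-} | 2 pending]
  clash: (c -> a) vs Bool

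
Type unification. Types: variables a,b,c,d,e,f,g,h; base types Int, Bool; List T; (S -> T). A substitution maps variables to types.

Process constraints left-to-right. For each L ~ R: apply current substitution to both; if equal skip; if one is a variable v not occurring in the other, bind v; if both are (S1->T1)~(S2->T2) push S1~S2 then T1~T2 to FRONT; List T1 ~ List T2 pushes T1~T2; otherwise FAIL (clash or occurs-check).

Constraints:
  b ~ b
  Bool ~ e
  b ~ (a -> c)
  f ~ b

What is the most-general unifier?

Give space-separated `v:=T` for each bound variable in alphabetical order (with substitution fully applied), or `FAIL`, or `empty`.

step 1: unify b ~ b  [subst: {-} | 3 pending]
  -> identical, skip
step 2: unify Bool ~ e  [subst: {-} | 2 pending]
  bind e := Bool
step 3: unify b ~ (a -> c)  [subst: {e:=Bool} | 1 pending]
  bind b := (a -> c)
step 4: unify f ~ (a -> c)  [subst: {e:=Bool, b:=(a -> c)} | 0 pending]
  bind f := (a -> c)

Answer: b:=(a -> c) e:=Bool f:=(a -> c)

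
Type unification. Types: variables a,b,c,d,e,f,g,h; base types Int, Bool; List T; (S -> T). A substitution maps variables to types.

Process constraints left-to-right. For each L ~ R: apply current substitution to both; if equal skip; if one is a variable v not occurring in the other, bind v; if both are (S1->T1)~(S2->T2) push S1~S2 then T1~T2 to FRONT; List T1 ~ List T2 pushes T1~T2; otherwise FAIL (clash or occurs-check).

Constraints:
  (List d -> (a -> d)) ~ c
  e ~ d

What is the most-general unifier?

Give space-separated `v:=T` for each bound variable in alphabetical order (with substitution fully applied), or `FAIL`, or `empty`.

Answer: c:=(List d -> (a -> d)) e:=d

Derivation:
step 1: unify (List d -> (a -> d)) ~ c  [subst: {-} | 1 pending]
  bind c := (List d -> (a -> d))
step 2: unify e ~ d  [subst: {c:=(List d -> (a -> d))} | 0 pending]
  bind e := d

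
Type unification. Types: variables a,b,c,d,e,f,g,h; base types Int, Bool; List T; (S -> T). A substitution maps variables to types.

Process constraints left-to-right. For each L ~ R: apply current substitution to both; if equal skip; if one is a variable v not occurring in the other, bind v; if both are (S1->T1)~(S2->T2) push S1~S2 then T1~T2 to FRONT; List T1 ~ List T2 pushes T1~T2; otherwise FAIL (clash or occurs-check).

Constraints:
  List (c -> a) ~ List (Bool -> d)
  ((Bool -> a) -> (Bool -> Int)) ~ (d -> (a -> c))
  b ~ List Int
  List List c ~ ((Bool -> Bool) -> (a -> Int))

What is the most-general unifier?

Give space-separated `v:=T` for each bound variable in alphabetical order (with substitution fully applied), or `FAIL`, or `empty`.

Answer: FAIL

Derivation:
step 1: unify List (c -> a) ~ List (Bool -> d)  [subst: {-} | 3 pending]
  -> decompose List: push (c -> a)~(Bool -> d)
step 2: unify (c -> a) ~ (Bool -> d)  [subst: {-} | 3 pending]
  -> decompose arrow: push c~Bool, a~d
step 3: unify c ~ Bool  [subst: {-} | 4 pending]
  bind c := Bool
step 4: unify a ~ d  [subst: {c:=Bool} | 3 pending]
  bind a := d
step 5: unify ((Bool -> d) -> (Bool -> Int)) ~ (d -> (d -> Bool))  [subst: {c:=Bool, a:=d} | 2 pending]
  -> decompose arrow: push (Bool -> d)~d, (Bool -> Int)~(d -> Bool)
step 6: unify (Bool -> d) ~ d  [subst: {c:=Bool, a:=d} | 3 pending]
  occurs-check fail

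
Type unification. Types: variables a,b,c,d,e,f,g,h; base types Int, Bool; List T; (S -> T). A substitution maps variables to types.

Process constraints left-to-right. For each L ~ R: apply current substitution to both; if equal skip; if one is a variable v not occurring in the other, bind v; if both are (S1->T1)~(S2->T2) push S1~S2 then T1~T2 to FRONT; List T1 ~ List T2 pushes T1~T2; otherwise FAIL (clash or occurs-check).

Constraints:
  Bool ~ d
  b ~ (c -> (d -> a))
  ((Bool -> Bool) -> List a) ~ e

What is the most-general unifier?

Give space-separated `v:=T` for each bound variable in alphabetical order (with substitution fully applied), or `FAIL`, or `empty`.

Answer: b:=(c -> (Bool -> a)) d:=Bool e:=((Bool -> Bool) -> List a)

Derivation:
step 1: unify Bool ~ d  [subst: {-} | 2 pending]
  bind d := Bool
step 2: unify b ~ (c -> (Bool -> a))  [subst: {d:=Bool} | 1 pending]
  bind b := (c -> (Bool -> a))
step 3: unify ((Bool -> Bool) -> List a) ~ e  [subst: {d:=Bool, b:=(c -> (Bool -> a))} | 0 pending]
  bind e := ((Bool -> Bool) -> List a)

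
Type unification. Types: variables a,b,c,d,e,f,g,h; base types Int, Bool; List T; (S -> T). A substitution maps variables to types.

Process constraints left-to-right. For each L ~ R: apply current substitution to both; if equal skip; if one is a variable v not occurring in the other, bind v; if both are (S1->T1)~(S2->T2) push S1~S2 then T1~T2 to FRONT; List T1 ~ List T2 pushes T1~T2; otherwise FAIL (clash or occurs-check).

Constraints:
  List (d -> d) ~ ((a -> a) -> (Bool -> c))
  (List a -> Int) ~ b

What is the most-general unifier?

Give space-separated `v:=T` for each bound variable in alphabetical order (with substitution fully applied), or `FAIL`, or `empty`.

step 1: unify List (d -> d) ~ ((a -> a) -> (Bool -> c))  [subst: {-} | 1 pending]
  clash: List (d -> d) vs ((a -> a) -> (Bool -> c))

Answer: FAIL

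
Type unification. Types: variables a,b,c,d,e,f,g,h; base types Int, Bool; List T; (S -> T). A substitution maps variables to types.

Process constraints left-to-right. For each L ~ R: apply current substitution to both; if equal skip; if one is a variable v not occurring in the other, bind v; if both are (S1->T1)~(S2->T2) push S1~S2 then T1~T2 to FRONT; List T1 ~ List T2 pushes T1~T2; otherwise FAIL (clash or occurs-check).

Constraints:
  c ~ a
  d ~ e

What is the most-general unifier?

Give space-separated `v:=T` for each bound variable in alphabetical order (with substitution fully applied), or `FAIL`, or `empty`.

Answer: c:=a d:=e

Derivation:
step 1: unify c ~ a  [subst: {-} | 1 pending]
  bind c := a
step 2: unify d ~ e  [subst: {c:=a} | 0 pending]
  bind d := e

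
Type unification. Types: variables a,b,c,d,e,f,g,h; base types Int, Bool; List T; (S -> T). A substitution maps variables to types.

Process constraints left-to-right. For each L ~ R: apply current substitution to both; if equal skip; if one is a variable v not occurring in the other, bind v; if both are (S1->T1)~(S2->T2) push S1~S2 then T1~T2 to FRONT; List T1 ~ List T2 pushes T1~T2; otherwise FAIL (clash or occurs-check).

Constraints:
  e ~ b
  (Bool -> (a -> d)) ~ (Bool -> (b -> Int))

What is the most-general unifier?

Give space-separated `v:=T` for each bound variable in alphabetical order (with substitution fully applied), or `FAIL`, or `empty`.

Answer: a:=b d:=Int e:=b

Derivation:
step 1: unify e ~ b  [subst: {-} | 1 pending]
  bind e := b
step 2: unify (Bool -> (a -> d)) ~ (Bool -> (b -> Int))  [subst: {e:=b} | 0 pending]
  -> decompose arrow: push Bool~Bool, (a -> d)~(b -> Int)
step 3: unify Bool ~ Bool  [subst: {e:=b} | 1 pending]
  -> identical, skip
step 4: unify (a -> d) ~ (b -> Int)  [subst: {e:=b} | 0 pending]
  -> decompose arrow: push a~b, d~Int
step 5: unify a ~ b  [subst: {e:=b} | 1 pending]
  bind a := b
step 6: unify d ~ Int  [subst: {e:=b, a:=b} | 0 pending]
  bind d := Int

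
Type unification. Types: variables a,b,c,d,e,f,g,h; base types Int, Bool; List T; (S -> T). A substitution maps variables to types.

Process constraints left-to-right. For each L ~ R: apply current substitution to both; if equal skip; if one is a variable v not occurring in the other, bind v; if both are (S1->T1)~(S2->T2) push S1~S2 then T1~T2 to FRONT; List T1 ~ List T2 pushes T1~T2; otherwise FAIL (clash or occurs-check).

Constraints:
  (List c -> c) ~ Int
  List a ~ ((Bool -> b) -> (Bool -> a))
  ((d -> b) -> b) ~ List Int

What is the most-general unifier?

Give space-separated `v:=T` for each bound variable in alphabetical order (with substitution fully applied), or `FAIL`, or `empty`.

step 1: unify (List c -> c) ~ Int  [subst: {-} | 2 pending]
  clash: (List c -> c) vs Int

Answer: FAIL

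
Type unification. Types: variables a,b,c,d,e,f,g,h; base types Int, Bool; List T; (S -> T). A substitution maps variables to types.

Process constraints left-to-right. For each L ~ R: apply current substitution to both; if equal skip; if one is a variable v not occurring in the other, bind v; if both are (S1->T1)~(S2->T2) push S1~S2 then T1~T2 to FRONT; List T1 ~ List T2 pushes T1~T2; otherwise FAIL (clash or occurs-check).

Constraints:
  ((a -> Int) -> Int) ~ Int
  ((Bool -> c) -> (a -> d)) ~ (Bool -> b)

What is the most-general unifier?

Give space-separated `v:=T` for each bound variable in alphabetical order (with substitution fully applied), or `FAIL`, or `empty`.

Answer: FAIL

Derivation:
step 1: unify ((a -> Int) -> Int) ~ Int  [subst: {-} | 1 pending]
  clash: ((a -> Int) -> Int) vs Int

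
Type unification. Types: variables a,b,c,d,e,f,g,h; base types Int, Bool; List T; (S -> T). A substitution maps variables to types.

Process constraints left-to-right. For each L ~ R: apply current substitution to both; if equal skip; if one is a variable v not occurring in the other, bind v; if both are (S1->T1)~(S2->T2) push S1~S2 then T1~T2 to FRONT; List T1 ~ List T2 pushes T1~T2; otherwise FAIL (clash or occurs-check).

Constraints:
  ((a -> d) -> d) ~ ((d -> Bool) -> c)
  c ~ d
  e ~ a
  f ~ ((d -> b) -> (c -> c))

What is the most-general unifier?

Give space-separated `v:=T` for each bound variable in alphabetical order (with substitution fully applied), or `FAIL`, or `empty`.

step 1: unify ((a -> d) -> d) ~ ((d -> Bool) -> c)  [subst: {-} | 3 pending]
  -> decompose arrow: push (a -> d)~(d -> Bool), d~c
step 2: unify (a -> d) ~ (d -> Bool)  [subst: {-} | 4 pending]
  -> decompose arrow: push a~d, d~Bool
step 3: unify a ~ d  [subst: {-} | 5 pending]
  bind a := d
step 4: unify d ~ Bool  [subst: {a:=d} | 4 pending]
  bind d := Bool
step 5: unify Bool ~ c  [subst: {a:=d, d:=Bool} | 3 pending]
  bind c := Bool
step 6: unify Bool ~ Bool  [subst: {a:=d, d:=Bool, c:=Bool} | 2 pending]
  -> identical, skip
step 7: unify e ~ Bool  [subst: {a:=d, d:=Bool, c:=Bool} | 1 pending]
  bind e := Bool
step 8: unify f ~ ((Bool -> b) -> (Bool -> Bool))  [subst: {a:=d, d:=Bool, c:=Bool, e:=Bool} | 0 pending]
  bind f := ((Bool -> b) -> (Bool -> Bool))

Answer: a:=Bool c:=Bool d:=Bool e:=Bool f:=((Bool -> b) -> (Bool -> Bool))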